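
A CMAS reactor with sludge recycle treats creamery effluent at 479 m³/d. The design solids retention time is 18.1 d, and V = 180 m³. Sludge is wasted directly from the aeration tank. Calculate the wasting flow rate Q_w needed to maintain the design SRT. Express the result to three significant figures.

With mixed-liquor wasting, θ_c = V/Q_w, so Q_w = V/θ_c = 180.0/18.1 = 9.945 m³/d.

Q_w ≈ 9.94 m³/d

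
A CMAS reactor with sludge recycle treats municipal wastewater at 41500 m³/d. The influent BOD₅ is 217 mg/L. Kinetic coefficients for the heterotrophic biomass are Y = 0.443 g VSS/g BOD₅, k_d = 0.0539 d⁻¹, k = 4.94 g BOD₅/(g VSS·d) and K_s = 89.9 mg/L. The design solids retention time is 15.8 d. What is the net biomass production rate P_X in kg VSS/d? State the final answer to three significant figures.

From the Monod/SRT balance for a CMAS, S = K_s·(1+k_d θ_c)/[θ_c·(Y k − k_d) − 1] = 89.9 × (1 + 0.0539 × 15.8) / [15.8 × (0.443 × 4.94 − 0.0539) − 1] = 166.5 / 32.73 = 5.087 mg/L.
The observed yield is Y_obs = Y/(1 + k_d·θ_c) = 0.443 / (1 + 0.0539 × 15.8) = 0.443 / 1.852 = 0.2392 g VSS per g BOD₅ removed.
ΔS = 217 − 5.09 = 211.9 mg/L, so the substrate removal rate is 41500 × 211.9/1000 = 8794 kg BOD₅/d.
Net biomass production P_X = Y_obs × Q·(S₀ − S) = 0.2392 × 8794 = 2104 kg VSS/d.

P_X ≈ 2100 kg VSS/d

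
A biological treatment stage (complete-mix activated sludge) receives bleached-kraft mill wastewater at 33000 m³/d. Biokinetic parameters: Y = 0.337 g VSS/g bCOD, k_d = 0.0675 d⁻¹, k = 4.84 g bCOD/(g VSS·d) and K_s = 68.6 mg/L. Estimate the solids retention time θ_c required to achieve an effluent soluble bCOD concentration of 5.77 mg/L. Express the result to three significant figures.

θ_c ≈ 16.9 d

At the target effluent, Y k S/(K_s+S) = 0.337×4.84×5.77/74.37 = 0.1265 d⁻¹.
Then 1/θ_c = μ − k_d = 0.1265 − 0.0675 = 0.05905 d⁻¹, giving θ_c = 16.94 d.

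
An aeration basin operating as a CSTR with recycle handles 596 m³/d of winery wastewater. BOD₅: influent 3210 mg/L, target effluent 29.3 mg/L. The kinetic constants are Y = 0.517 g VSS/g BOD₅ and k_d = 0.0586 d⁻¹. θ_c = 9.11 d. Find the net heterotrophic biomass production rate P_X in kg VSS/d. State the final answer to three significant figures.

P_X ≈ 639 kg VSS/d

Observed yield with endogenous decay: Y_obs = Y / (1 + k_d·θ_c) = 0.517 / (1 + 0.0586 × 9.11) = 0.517 / 1.534 = 0.3371 g VSS/g BOD₅.
ΔS = 3210 − 29.3 = 3181 mg/L, so the substrate removal rate is 596 × 3181/1000 = 1896 kg BOD₅/d.
P_X = Y_obs · Q(S₀ − S) = 0.3371 × 1896 = 639.0 kg VSS/d.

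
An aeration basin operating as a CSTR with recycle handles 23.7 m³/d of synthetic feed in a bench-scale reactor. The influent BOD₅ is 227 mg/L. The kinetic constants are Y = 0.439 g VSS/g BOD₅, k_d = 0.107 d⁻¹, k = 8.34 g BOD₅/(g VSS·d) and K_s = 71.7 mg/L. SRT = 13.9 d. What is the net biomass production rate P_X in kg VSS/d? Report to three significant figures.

For a completely mixed reactor with recycle the Lawrence–McCarty relation gives S = K_s·(1 + k_d·θ_c) / [θ_c·(Y·k − k_d) − 1] = 71.7 × (1 + 0.107 × 13.9) / [13.9 × (0.439 × 8.34 − 0.107) − 1] = 178.3 / 48.40 = 3.684 mg/L.
Correct the yield for decay: Y_obs = Y/(1 + k_d θ_c) = 0.439 / (1 + 0.107 × 13.9) = 0.439 / 2.487 = 0.1765.
ΔS = 227 − 3.68 = 223.3 mg/L, so the substrate removal rate is 23.7 × 223.3/1000 = 5.293 kg BOD₅/d.
Biomass produced: P_X = Y_obs·Q·ΔS = 0.1765 × 5.293 ≈ 0.9341 kg VSS/d.

P_X ≈ 0.934 kg VSS/d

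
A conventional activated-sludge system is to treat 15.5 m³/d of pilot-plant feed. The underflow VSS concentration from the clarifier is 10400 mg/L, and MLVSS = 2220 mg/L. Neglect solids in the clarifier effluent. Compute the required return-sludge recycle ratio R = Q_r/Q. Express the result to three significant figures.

R ≈ 0.271

Solids balance on the clarifier gives (1+R)X = R·X_r, so R = X/(X_r − X) = 2220 / (10400 − 2220) = 0.2714.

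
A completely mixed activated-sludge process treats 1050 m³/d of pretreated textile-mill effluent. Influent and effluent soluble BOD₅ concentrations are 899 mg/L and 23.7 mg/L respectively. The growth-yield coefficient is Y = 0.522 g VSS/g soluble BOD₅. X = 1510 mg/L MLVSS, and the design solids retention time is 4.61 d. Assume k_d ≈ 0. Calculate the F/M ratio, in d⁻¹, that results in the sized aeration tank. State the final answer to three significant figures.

F/M ≈ 0.427 d⁻¹

V·X = Y·Q·ΔS·θ_c gives V = 0.522 × 1050 × (899 − 23.7) × 4.61 / 1510 = 1465 m³.
F/M = applied load / biomass = Q·S₀/(V·X) = 1050 × 899 / (1465 × 1510) = 0.4268 d⁻¹.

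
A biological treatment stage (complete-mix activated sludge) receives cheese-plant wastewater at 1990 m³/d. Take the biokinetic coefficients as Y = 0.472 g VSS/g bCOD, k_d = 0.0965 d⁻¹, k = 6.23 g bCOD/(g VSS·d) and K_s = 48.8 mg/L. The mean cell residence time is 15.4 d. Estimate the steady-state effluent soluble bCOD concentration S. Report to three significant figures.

Effluent substrate depends only on kinetics and SRT: S = K_s(1 + k_d θ_c) / [θ_c(Yk − k_d) − 1] = 48.8 × (1 + 0.0965 × 15.4) / [15.4 × (0.472 × 6.23 − 0.0965) − 1] = 121.3 / 42.80 = 2.835 mg/L.

S ≈ 2.83 mg/L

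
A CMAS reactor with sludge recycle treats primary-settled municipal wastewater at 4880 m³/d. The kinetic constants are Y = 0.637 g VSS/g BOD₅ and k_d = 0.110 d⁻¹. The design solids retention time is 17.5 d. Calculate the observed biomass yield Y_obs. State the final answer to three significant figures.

Y_obs ≈ 0.218 g VSS/g BOD₅

Observed yield with endogenous decay: Y_obs = Y / (1 + k_d·θ_c) = 0.637 / (1 + 0.110 × 17.5) = 0.637 / 2.925 = 0.2178 g VSS/g BOD₅.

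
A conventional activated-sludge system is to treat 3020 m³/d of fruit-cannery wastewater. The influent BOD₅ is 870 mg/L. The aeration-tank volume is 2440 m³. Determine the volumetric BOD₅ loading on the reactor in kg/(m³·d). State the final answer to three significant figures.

Volumetric loading L_v = Q·S₀ / V = 3020 × 870 g/m³ / 2440 m³ = 1077 g/(m³·d) = 1.077 kg BOD₅/(m³·d).

L_v ≈ 1.08 kg BOD₅/(m³·d)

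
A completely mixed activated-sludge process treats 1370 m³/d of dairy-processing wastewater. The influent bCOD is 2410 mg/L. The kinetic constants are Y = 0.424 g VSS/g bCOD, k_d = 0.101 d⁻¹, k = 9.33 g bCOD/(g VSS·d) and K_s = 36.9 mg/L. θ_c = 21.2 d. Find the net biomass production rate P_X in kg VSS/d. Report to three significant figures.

P_X ≈ 445 kg VSS/d

Effluent substrate depends only on kinetics and SRT: S = K_s(1 + k_d θ_c) / [θ_c(Yk − k_d) − 1] = 36.9 × (1 + 0.101 × 21.2) / [21.2 × (0.424 × 9.33 − 0.101) − 1] = 115.9 / 80.72 = 1.436 mg/L.
Correct the yield for decay: Y_obs = Y/(1 + k_d θ_c) = 0.424 / (1 + 0.101 × 21.2) = 0.424 / 3.141 = 0.1350.
ΔS = 2410 − 1.44 = 2409 mg/L, so the substrate removal rate is 1370 × 2409/1000 = 3300 kg bCOD/d.
P_X = Y_obs · Q(S₀ − S) = 0.1350 × 3300 = 445.4 kg VSS/d.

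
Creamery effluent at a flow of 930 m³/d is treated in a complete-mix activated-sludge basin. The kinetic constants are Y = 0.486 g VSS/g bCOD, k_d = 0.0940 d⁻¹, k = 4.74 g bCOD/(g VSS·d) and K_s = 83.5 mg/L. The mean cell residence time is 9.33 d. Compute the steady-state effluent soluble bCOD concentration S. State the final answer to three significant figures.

S ≈ 7.99 mg/L

For a completely mixed reactor with recycle the Lawrence–McCarty relation gives S = K_s·(1 + k_d·θ_c) / [θ_c·(Y·k − k_d) − 1] = 83.5 × (1 + 0.0940 × 9.33) / [9.33 × (0.486 × 4.74 − 0.0940) − 1] = 156.7 / 19.62 = 7.990 mg/L.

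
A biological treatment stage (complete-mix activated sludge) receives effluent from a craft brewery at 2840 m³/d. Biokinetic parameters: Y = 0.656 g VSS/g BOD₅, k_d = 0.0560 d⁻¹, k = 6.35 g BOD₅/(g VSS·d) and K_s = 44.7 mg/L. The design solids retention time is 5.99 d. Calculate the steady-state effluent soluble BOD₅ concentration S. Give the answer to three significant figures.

Effluent substrate depends only on kinetics and SRT: S = K_s(1 + k_d θ_c) / [θ_c(Yk − k_d) − 1] = 44.7 × (1 + 0.0560 × 5.99) / [5.99 × (0.656 × 6.35 − 0.0560) − 1] = 59.69 / 23.62 = 2.528 mg/L.

S ≈ 2.53 mg/L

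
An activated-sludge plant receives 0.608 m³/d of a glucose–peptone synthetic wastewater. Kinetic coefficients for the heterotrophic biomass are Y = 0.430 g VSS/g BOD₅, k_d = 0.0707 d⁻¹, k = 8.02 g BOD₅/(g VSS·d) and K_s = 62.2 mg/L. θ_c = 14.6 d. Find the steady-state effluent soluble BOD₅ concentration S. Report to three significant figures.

Effluent substrate depends only on kinetics and SRT: S = K_s(1 + k_d θ_c) / [θ_c(Yk − k_d) − 1] = 62.2 × (1 + 0.0707 × 14.6) / [14.6 × (0.430 × 8.02 − 0.0707) − 1] = 126.4 / 48.32 = 2.616 mg/L.

S ≈ 2.62 mg/L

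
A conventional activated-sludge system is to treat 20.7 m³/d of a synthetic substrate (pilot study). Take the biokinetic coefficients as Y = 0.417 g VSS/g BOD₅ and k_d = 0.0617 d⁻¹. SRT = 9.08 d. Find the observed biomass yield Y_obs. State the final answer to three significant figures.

Y_obs ≈ 0.267 g VSS/g BOD₅

Observed yield with endogenous decay: Y_obs = Y / (1 + k_d·θ_c) = 0.417 / (1 + 0.0617 × 9.08) = 0.417 / 1.560 = 0.2673 g VSS/g BOD₅.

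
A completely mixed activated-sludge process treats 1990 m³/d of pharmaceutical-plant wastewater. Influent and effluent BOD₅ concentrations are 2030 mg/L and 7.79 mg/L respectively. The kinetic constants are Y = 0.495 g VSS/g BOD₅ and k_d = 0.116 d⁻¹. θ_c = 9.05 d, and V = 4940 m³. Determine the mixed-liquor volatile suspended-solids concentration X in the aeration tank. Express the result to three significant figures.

Solving the biomass balance for X: X = Y Q (S₀−S) θ_c / [V (1+k_d θ_c)] = 0.495 × 1990 × (2030 − 7.79) × 9.05 / [4940 × (1 + 0.116 × 9.05)] = 1780 mg/L.

X ≈ 1780 mg/L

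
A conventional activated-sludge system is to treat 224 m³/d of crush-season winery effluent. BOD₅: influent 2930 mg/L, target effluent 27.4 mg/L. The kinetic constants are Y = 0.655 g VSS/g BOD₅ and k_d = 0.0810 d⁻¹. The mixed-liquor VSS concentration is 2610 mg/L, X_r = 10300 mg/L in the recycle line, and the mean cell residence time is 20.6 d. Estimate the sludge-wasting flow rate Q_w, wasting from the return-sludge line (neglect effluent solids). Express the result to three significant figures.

Q_w ≈ 15.5 m³/d

Rearranging the biomass balance for a CMAS with decay, V = Y·Q·ΔS·θ_c / [X·(1+k_d θ_c)] = 0.655 × 224 × (2930 − 27.4) × 20.6 / [2610 × (1 + 0.0810 × 20.6)] = 8.77×10^6 / 6965 = 1260 m³.
θ_c = V·X/(Q_w·X_r) when wasting from the recycle, so Q_w = V·X/(θ_c·X_r) = 1260 × 2610 / (20.6 × 10300) = 15.49 m³/d.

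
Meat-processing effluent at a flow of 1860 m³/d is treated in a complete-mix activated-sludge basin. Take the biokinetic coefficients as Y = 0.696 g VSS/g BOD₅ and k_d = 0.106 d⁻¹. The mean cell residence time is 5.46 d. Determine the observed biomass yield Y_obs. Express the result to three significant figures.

Y_obs ≈ 0.441 g VSS/g BOD₅

Observed yield with endogenous decay: Y_obs = Y / (1 + k_d·θ_c) = 0.696 / (1 + 0.106 × 5.46) = 0.696 / 1.579 = 0.4409 g VSS/g BOD₅.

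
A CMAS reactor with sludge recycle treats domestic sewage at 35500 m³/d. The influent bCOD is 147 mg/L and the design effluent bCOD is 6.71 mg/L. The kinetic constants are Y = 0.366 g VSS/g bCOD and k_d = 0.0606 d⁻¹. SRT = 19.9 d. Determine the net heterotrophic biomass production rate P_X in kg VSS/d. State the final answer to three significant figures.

Observed yield with endogenous decay: Y_obs = Y / (1 + k_d·θ_c) = 0.366 / (1 + 0.0606 × 19.9) = 0.366 / 2.206 = 0.1659 g VSS/g bCOD.
Mass of bCOD removed per day: Q(S₀ − S) = 35500 × 140.3 g/m³ = 4980 kg/d.
Biomass produced: P_X = Y_obs·Q·ΔS = 0.1659 × 4980 ≈ 826.3 kg VSS/d.

P_X ≈ 826 kg VSS/d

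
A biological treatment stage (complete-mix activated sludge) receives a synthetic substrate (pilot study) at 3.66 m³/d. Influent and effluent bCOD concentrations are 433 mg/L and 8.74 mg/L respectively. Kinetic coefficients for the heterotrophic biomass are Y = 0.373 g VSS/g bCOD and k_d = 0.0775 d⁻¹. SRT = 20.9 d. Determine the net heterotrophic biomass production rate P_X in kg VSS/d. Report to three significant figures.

Observed yield with endogenous decay: Y_obs = Y / (1 + k_d·θ_c) = 0.373 / (1 + 0.0775 × 20.9) = 0.373 / 2.620 = 0.1424 g VSS/g bCOD.
Q·(S₀ − S) = 3.66 × (433 − 8.74) × 10⁻³ = 1.553 kg/d removed.
P_X = Y_obs · Q(S₀ − S) = 0.1424 × 1.553 = 0.2211 kg VSS/d.

P_X ≈ 0.221 kg VSS/d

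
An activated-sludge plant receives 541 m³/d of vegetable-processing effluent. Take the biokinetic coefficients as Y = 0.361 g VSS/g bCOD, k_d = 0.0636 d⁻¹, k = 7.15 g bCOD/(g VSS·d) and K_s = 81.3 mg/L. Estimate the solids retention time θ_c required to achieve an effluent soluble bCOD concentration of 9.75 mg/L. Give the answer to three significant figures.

At the target effluent, Y k S/(K_s+S) = 0.361×7.15×9.75/91.05 = 0.2764 d⁻¹.
1/θ_c = 0.2764 − 0.0636 = 0.2128 d⁻¹, so θ_c = 4.699 d.

θ_c ≈ 4.70 d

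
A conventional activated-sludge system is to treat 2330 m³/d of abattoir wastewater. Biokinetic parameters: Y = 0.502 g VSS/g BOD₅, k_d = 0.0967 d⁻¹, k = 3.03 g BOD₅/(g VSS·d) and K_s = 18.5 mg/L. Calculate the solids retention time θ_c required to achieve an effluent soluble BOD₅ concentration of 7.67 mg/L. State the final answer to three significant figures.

θ_c ≈ 2.86 d

At the target effluent, Y k S/(K_s+S) = 0.502×3.03×7.67/26.17 = 0.4458 d⁻¹.
1/θ_c = 0.4458 − 0.0967 = 0.3491 d⁻¹, so θ_c = 2.865 d.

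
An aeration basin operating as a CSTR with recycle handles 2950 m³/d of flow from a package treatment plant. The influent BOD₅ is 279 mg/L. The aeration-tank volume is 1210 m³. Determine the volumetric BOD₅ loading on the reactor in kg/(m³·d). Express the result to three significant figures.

L_v = Q S₀ / V = 2950 × 279 × 10⁻³ / 1210 = 0.6802 kg/(m³·d).

L_v ≈ 0.680 kg BOD₅/(m³·d)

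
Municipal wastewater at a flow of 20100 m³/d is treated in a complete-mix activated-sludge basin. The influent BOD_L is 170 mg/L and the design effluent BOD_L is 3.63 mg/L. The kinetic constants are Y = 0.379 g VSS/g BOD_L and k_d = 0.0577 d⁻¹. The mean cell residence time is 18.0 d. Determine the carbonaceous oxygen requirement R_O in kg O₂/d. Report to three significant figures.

R_O ≈ 2460 kg O₂/d

Y_obs = Y / (1 + k_d θ_c) = 0.379 / (1 + 0.0577 × 18.0) = 0.379 / 2.039 = 0.1859.
Q·(S₀ − S) = 20100 × (170 − 3.63) × 10⁻³ = 3344 kg/d removed.
Net sludge production P_X = 0.1859 × 3344 = 621.7 kg VSS/d.
R_O = Q·ΔS − 1.42 P_X = 3344 − 882.8 = 2461 kg O₂/d.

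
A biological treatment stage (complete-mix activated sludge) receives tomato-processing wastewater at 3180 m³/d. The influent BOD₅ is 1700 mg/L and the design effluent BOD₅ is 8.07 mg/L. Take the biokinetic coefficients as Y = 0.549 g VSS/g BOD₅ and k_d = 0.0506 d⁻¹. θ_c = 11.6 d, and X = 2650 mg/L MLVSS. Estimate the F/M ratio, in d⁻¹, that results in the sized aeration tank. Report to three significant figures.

F/M ≈ 0.250 d⁻¹

Rearranging the biomass balance for a CMAS with decay, V = Y·Q·ΔS·θ_c / [X·(1+k_d θ_c)] = 0.549 × 3180 × (1700 − 8.07) × 11.6 / [2650 × (1 + 0.0506 × 11.6)] = 3.43×10^7 / 4205 = 8148 m³.
F/M = applied load / biomass = Q·S₀/(V·X) = 3180 × 1700 / (8148 × 2650) = 0.2504 d⁻¹.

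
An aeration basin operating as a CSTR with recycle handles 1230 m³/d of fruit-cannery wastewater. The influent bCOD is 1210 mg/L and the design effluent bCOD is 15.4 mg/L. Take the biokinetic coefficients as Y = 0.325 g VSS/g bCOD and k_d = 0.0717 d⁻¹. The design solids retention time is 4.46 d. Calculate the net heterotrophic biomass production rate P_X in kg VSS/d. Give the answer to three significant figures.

Correct the yield for decay: Y_obs = Y/(1 + k_d θ_c) = 0.325 / (1 + 0.0717 × 4.46) = 0.325 / 1.320 = 0.2463.
Q·(S₀ − S) = 1230 × (1210 − 15.4) × 10⁻³ = 1469 kg/d removed.
Biomass produced: P_X = Y_obs·Q·ΔS = 0.2463 × 1469 ≈ 361.8 kg VSS/d.

P_X ≈ 362 kg VSS/d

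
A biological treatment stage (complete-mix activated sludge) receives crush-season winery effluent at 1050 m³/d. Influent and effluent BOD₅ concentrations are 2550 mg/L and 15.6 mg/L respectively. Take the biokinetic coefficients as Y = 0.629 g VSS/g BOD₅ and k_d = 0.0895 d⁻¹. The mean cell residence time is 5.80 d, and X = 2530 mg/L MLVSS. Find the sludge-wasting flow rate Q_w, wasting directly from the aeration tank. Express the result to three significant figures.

Q_w ≈ 436 m³/d

Rearranging the biomass balance for a CMAS with decay, V = Y·Q·ΔS·θ_c / [X·(1+k_d θ_c)] = 0.629 × 1050 × (2550 − 15.6) × 5.80 / [2530 × (1 + 0.0895 × 5.80)] = 9.71×10^6 / 3843 = 2526 m³.
For wasting at MLVSS concentration, Q_w = V/θ_c = 2526/5.80 = 435.5 m³/d.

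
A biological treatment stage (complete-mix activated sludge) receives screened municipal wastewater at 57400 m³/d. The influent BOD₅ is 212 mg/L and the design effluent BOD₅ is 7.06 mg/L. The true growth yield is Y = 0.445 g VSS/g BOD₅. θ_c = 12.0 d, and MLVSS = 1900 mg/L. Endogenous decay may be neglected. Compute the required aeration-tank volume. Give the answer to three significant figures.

V ≈ 33100 m³

With k_d = 0 the design equation reduces to V = Y Q (S₀−S) θ_c / X = 0.445 × 57400 × (212 − 7.06) × 12.0 / 1900 = 33062 m³.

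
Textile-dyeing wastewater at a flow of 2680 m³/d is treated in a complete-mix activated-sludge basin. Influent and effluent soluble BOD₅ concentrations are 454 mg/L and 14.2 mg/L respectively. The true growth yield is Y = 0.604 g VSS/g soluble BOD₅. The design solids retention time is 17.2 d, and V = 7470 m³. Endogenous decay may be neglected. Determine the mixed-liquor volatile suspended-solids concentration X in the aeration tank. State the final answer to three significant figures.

X ≈ 1640 mg/L

Without decay, X = Y Q (S₀−S) θ_c / V = 0.604 × 2680 × (454 − 14.2) × 17.2 / 7470 = 1639 mg/L.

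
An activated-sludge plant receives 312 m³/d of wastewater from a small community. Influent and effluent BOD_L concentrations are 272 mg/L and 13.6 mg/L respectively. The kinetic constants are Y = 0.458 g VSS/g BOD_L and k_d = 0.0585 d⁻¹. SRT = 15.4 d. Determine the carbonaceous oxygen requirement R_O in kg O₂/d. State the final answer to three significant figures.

R_O ≈ 53.0 kg O₂/d

Correct the yield for decay: Y_obs = Y/(1 + k_d θ_c) = 0.458 / (1 + 0.0585 × 15.4) = 0.458 / 1.901 = 0.2409.
Mass of BOD_L removed per day: Q(S₀ − S) = 312 × 258.4 g/m³ = 80.62 kg/d.
P_X = Y_obs·Q·(S₀ − S) = 0.2409 × 80.62 = 19.42 kg VSS/d.
Carbonaceous O₂ demand = substrate oxidised − cell-mass equivalent = 80.62 − 1.42 × 19.42 = 53.04 kg O₂/d.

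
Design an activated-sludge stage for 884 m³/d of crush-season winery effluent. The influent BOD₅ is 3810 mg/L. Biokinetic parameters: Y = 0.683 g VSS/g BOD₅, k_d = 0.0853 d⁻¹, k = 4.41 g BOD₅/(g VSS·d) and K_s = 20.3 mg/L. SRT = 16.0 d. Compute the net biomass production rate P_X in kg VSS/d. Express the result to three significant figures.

Effluent substrate depends only on kinetics and SRT: S = K_s(1 + k_d θ_c) / [θ_c(Yk − k_d) − 1] = 20.3 × (1 + 0.0853 × 16.0) / [16.0 × (0.683 × 4.41 − 0.0853) − 1] = 48.01 / 45.83 = 1.048 mg/L.
Correct the yield for decay: Y_obs = Y/(1 + k_d θ_c) = 0.683 / (1 + 0.0853 × 16.0) = 0.683 / 2.365 = 0.2888.
ΔS = 3810 − 1.05 = 3809 mg/L, so the substrate removal rate is 884 × 3809/1000 = 3367 kg BOD₅/d.
Net biomass production P_X = Y_obs × Q·(S₀ − S) = 0.2888 × 3367 = 972.5 kg VSS/d.

P_X ≈ 972 kg VSS/d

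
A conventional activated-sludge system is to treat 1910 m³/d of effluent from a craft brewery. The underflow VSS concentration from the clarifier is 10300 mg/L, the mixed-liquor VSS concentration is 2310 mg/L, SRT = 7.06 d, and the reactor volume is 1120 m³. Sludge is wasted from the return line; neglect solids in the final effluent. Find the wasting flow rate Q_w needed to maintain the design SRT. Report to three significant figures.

θ_c = V·X/(Q_w·X_r) when wasting from the recycle, so Q_w = V·X/(θ_c·X_r) = 1120 × 2310 / (7.06 × 10300) = 35.58 m³/d.

Q_w ≈ 35.6 m³/d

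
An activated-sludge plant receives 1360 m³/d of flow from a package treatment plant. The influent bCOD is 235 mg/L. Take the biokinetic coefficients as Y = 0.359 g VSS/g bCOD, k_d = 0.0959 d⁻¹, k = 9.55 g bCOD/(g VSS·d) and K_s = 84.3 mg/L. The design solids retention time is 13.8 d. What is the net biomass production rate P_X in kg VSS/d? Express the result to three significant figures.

P_X ≈ 48.5 kg VSS/d

For a completely mixed reactor with recycle the Lawrence–McCarty relation gives S = K_s·(1 + k_d·θ_c) / [θ_c·(Y·k − k_d) − 1] = 84.3 × (1 + 0.0959 × 13.8) / [13.8 × (0.359 × 9.55 − 0.0959) − 1] = 195.9 / 44.99 = 4.354 mg/L.
The observed yield is Y_obs = Y/(1 + k_d·θ_c) = 0.359 / (1 + 0.0959 × 13.8) = 0.359 / 2.323 = 0.1545 g VSS per g bCOD removed.
Q·(S₀ − S) = 1360 × (235 − 4.35) × 10⁻³ = 313.7 kg/d removed.
So the net sludge growth is P_X = 0.1545 × 313.7 = 48.47 kg VSS/d.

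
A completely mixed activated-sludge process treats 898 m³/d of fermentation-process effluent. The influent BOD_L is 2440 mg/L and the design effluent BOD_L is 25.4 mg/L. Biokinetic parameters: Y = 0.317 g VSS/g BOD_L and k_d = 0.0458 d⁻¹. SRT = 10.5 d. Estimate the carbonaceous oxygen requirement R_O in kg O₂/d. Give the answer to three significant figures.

Y_obs = Y / (1 + k_d θ_c) = 0.317 / (1 + 0.0458 × 10.5) = 0.317 / 1.481 = 0.2141.
ΔS = 2440 − 25.4 = 2415 mg/L, so the substrate removal rate is 898 × 2415/1000 = 2168 kg BOD_L/d.
Net sludge production P_X = 0.2141 × 2168 = 464.1 kg VSS/d.
R_O = Q·(S₀ − S) − 1.42·P_X = 2168 − 1.42 × 464.1 = 1509 kg O₂/d.

R_O ≈ 1510 kg O₂/d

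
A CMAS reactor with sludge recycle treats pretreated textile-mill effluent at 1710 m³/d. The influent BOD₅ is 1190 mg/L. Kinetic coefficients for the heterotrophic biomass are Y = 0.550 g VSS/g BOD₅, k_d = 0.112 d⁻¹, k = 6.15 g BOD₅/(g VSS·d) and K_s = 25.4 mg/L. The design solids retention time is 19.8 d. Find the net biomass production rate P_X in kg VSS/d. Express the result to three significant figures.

For a completely mixed reactor with recycle the Lawrence–McCarty relation gives S = K_s·(1 + k_d·θ_c) / [θ_c·(Y·k − k_d) − 1] = 25.4 × (1 + 0.112 × 19.8) / [19.8 × (0.550 × 6.15 − 0.112) − 1] = 81.73 / 63.76 = 1.282 mg/L.
Observed yield with endogenous decay: Y_obs = Y / (1 + k_d·θ_c) = 0.550 / (1 + 0.112 × 19.8) = 0.550 / 3.218 = 0.1709 g VSS/g BOD₅.
Mass of BOD₅ removed per day: Q(S₀ − S) = 1710 × 1189 g/m³ = 2033 kg/d.
Biomass produced: P_X = Y_obs·Q·ΔS = 0.1709 × 2033 ≈ 347.5 kg VSS/d.

P_X ≈ 347 kg VSS/d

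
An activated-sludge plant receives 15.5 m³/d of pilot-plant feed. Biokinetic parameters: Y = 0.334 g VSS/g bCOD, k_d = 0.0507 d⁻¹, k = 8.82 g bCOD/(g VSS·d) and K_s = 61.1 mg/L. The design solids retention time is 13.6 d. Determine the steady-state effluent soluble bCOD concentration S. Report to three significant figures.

From the Monod/SRT balance for a CMAS, S = K_s·(1+k_d θ_c)/[θ_c·(Y k − k_d) − 1] = 61.1 × (1 + 0.0507 × 13.6) / [13.6 × (0.334 × 8.82 − 0.0507) − 1] = 103.2 / 38.37 = 2.690 mg/L.

S ≈ 2.69 mg/L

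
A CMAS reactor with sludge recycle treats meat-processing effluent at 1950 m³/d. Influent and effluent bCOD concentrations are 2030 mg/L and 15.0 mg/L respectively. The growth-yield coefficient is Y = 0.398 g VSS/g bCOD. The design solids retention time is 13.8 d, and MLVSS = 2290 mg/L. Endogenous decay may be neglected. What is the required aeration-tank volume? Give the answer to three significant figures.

V ≈ 9420 m³

With k_d = 0 the design equation reduces to V = Y Q (S₀−S) θ_c / X = 0.398 × 1950 × (2030 − 15.0) × 13.8 / 2290 = 9424 m³.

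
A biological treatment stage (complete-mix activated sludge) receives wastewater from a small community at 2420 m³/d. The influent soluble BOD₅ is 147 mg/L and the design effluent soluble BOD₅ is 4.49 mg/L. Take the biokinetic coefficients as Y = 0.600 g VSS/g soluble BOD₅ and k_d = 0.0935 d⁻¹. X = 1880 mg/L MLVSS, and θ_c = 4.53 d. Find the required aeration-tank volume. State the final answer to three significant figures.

Steady-state biomass mass balance: V·X·(1 + k_d·θ_c) = Y·Q·(S₀ − S)·θ_c, so V = 0.600 × 2420 × (147 − 4.49) × 4.53 / [1880 × (1 + 0.0935 × 4.53)] = 9.37×10^5 / 2676 = 350.2 m³.

V ≈ 350 m³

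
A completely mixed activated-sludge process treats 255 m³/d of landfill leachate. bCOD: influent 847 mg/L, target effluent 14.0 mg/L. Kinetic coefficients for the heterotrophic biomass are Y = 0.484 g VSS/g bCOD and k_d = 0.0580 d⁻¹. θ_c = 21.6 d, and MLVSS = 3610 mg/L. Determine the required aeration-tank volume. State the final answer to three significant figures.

Rearranging the biomass balance for a CMAS with decay, V = Y·Q·ΔS·θ_c / [X·(1+k_d θ_c)] = 0.484 × 255 × (847 − 14.0) × 21.6 / [3610 × (1 + 0.0580 × 21.6)] = 2.22×10^6 / 8133 = 273.1 m³.

V ≈ 273 m³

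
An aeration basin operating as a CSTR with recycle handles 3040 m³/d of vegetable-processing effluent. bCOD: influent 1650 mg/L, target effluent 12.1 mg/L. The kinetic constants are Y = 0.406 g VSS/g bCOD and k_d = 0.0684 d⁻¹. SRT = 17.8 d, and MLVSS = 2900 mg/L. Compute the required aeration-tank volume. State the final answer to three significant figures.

From the SRT design equation V = Y Q (S₀−S) θ_c / [X (1 + k_d θ_c)] = 0.406 × 3040 × (1650 − 12.1) × 17.8 / [2900 × (1 + 0.0684 × 17.8)] = 3.6×10^7 / 6431 = 5596 m³.

V ≈ 5600 m³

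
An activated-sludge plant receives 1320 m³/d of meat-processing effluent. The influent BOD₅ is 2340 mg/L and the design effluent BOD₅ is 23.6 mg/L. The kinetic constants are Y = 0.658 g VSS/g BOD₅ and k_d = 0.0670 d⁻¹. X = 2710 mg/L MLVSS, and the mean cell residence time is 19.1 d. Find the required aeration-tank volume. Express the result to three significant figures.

Rearranging the biomass balance for a CMAS with decay, V = Y·Q·ΔS·θ_c / [X·(1+k_d θ_c)] = 0.658 × 1320 × (2340 − 23.6) × 19.1 / [2710 × (1 + 0.0670 × 19.1)] = 3.84×10^7 / 6178 = 6220 m³.

V ≈ 6220 m³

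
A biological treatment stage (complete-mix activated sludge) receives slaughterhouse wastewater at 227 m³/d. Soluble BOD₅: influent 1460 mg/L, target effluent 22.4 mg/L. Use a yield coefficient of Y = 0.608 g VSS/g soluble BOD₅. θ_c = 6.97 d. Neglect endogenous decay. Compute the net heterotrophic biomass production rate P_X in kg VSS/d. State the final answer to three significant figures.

P_X ≈ 198 kg VSS/d

With endogenous decay neglected, the observed yield equals the true yield: Y_obs = Y = 0.608 g VSS/g soluble BOD₅.
Q·(S₀ − S) = 227 × (1460 − 22.4) × 10⁻³ = 326.3 kg/d removed.
P_X = Y_obs · Q(S₀ − S) = 0.6080 × 326.3 = 198.4 kg VSS/d.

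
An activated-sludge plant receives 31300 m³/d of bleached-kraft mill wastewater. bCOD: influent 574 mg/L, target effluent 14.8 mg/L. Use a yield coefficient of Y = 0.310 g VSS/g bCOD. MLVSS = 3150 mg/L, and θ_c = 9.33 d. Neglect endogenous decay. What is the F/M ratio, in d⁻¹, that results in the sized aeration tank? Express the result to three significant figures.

F/M ≈ 0.355 d⁻¹

Biomass mass balance (decay neglected): V·X = Y·Q·(S₀ − S)·θ_c, so V = 0.310 × 31300 × (574 − 14.8) × 9.33 / 3150 = 16071 m³.
Food-to-microorganism ratio F/M = Q S₀ / (V X) = 31300 × 574 / (16071 × 3150) = 0.3549 d⁻¹.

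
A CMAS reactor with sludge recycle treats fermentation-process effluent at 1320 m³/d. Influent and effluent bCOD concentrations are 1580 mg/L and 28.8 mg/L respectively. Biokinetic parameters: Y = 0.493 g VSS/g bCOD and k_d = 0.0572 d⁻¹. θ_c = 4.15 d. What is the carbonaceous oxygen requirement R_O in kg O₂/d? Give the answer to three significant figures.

The observed yield is Y_obs = Y/(1 + k_d·θ_c) = 0.493 / (1 + 0.0572 × 4.15) = 0.493 / 1.237 = 0.3984 g VSS per g bCOD removed.
Mass of bCOD removed per day: Q(S₀ − S) = 1320 × 1551 g/m³ = 2048 kg/d.
Biomass synthesised: P_X = Y_obs × 2048 = 815.8 kg VSS/d.
Carbonaceous O₂ demand = substrate oxidised − cell-mass equivalent = 2048 − 1.42 × 815.8 = 889.1 kg O₂/d.

R_O ≈ 889 kg O₂/d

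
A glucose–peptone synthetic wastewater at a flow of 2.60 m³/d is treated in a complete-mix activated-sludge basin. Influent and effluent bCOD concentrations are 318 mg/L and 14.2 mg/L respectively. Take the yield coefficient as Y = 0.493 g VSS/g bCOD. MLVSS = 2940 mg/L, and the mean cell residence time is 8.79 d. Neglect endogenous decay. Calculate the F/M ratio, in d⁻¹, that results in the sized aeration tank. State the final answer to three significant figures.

With k_d = 0 the design equation reduces to V = Y Q (S₀−S) θ_c / X = 0.493 × 2.60 × (318 − 14.2) × 8.79 / 2940 = 1.164 m³.
Food-to-microorganism ratio F/M = Q S₀ / (V X) = 2.60 × 318 / (1.164 × 2940) = 0.2415 d⁻¹.

F/M ≈ 0.242 d⁻¹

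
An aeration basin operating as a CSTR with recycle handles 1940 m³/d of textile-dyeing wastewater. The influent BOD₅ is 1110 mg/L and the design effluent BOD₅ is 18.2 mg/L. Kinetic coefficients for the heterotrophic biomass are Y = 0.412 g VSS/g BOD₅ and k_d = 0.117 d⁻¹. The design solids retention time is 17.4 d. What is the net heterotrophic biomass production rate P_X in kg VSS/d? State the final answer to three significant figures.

Correct the yield for decay: Y_obs = Y/(1 + k_d θ_c) = 0.412 / (1 + 0.117 × 17.4) = 0.412 / 3.036 = 0.1357.
Q·(S₀ − S) = 1940 × (1110 − 18.2) × 10⁻³ = 2118 kg/d removed.
So the net sludge growth is P_X = 0.1357 × 2118 = 287.5 kg VSS/d.

P_X ≈ 287 kg VSS/d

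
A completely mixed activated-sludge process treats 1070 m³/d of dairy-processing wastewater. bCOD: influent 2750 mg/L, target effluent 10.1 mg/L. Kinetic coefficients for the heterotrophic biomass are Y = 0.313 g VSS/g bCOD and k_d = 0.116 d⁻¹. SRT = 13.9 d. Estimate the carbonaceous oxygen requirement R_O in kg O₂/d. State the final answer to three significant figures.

The observed yield is Y_obs = Y/(1 + k_d·θ_c) = 0.313 / (1 + 0.116 × 13.9) = 0.313 / 2.612 = 0.1198 g VSS per g bCOD removed.
ΔS = 2750 − 10.1 = 2740 mg/L, so the substrate removal rate is 1070 × 2740/1000 = 2932 kg bCOD/d.
P_X = Y_obs·Q·(S₀ − S) = 0.1198 × 2932 = 351.3 kg VSS/d.
R_O = Q·ΔS − 1.42 P_X = 2932 − 498.8 = 2433 kg O₂/d.

R_O ≈ 2430 kg O₂/d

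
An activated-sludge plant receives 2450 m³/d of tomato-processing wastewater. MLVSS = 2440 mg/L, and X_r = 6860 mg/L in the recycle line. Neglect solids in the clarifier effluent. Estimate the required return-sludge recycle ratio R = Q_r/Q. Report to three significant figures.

R ≈ 0.552

Solids balance on the clarifier gives (1+R)X = R·X_r, so R = X/(X_r − X) = 2440 / (6860 − 2440) = 0.5520.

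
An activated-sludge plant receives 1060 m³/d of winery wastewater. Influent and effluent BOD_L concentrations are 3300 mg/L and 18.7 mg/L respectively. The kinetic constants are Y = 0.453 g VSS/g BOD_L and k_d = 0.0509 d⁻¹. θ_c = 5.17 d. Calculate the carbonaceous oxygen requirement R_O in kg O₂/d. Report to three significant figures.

The observed yield is Y_obs = Y/(1 + k_d·θ_c) = 0.453 / (1 + 0.0509 × 5.17) = 0.453 / 1.263 = 0.3586 g VSS per g BOD_L removed.
ΔS = 3300 − 18.7 = 3281 mg/L, so the substrate removal rate is 1060 × 3281/1000 = 3478 kg BOD_L/d.
Biomass synthesised: P_X = Y_obs × 3478 = 1247 kg VSS/d.
R_O = Q·(S₀ − S) − 1.42·P_X = 3478 − 1.42 × 1247 = 1707 kg O₂/d.

R_O ≈ 1710 kg O₂/d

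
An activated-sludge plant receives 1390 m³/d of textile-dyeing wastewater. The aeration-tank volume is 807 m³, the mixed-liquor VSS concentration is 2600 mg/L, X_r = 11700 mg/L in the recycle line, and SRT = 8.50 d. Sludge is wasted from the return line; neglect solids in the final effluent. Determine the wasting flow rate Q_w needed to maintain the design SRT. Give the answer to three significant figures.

Q_w = (V·X)/(θ_c X_r) = 807.0 × 2600 / (8.50 × 11700) = 21.10 m³/d.

Q_w ≈ 21.1 m³/d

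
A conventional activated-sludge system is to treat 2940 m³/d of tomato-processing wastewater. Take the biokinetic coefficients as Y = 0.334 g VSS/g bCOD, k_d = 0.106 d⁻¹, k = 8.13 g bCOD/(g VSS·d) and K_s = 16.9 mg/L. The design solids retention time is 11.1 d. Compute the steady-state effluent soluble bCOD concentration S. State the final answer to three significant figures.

For a completely mixed reactor with recycle the Lawrence–McCarty relation gives S = K_s·(1 + k_d·θ_c) / [θ_c·(Y·k − k_d) − 1] = 16.9 × (1 + 0.106 × 11.1) / [11.1 × (0.334 × 8.13 − 0.106) − 1] = 36.78 / 27.96 = 1.315 mg/L.

S ≈ 1.32 mg/L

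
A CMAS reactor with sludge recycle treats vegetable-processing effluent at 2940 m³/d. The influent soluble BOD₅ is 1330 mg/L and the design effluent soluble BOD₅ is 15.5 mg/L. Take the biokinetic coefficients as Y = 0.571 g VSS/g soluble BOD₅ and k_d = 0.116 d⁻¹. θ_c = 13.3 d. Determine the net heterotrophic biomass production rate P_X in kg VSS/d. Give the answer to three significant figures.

Y_obs = Y / (1 + k_d θ_c) = 0.571 / (1 + 0.116 × 13.3) = 0.571 / 2.543 = 0.2246.
ΔS = 1330 − 15.5 = 1314 mg/L, so the substrate removal rate is 2940 × 1314/1000 = 3865 kg soluble BOD₅/d.
P_X = Y_obs · Q(S₀ − S) = 0.2246 × 3865 = 867.8 kg VSS/d.

P_X ≈ 868 kg VSS/d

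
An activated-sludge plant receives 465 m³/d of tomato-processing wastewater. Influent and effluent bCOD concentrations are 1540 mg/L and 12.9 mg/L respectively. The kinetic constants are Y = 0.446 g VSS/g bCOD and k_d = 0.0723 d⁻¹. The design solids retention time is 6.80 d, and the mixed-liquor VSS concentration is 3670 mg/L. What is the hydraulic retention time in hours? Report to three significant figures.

From the SRT design equation V = Y Q (S₀−S) θ_c / [X (1 + k_d θ_c)] = 0.446 × 465 × (1540 − 12.9) × 6.80 / [3670 × (1 + 0.0723 × 6.80)] = 2.15×10^6 / 5474 = 393.4 m³.
τ = V/Q = 393.4/465 = 0.8460 d, or 20.30 h.

τ ≈ 20.3 h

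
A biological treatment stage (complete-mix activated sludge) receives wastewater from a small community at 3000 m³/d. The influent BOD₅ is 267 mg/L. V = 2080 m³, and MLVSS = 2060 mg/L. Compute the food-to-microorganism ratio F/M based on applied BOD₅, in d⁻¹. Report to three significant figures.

F/M = applied load / biomass = Q·S₀/(V·X) = 3000 × 267 / (2080 × 2060) = 0.1869 d⁻¹.

F/M ≈ 0.187 d⁻¹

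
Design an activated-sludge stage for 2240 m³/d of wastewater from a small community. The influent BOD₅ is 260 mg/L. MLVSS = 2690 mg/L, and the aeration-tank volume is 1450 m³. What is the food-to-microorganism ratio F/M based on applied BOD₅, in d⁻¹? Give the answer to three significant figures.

F/M ≈ 0.149 d⁻¹

F/M = Q·S₀ / (V·X) = 2240 × 260 / (1450 × 2690) = 0.1493 g BOD₅·(g VSS·d)⁻¹.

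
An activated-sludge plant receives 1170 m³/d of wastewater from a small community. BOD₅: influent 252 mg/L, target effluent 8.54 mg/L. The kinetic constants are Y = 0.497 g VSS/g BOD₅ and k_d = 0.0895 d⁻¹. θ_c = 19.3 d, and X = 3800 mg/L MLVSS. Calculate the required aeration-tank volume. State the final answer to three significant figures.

Rearranging the biomass balance for a CMAS with decay, V = Y·Q·ΔS·θ_c / [X·(1+k_d θ_c)] = 0.497 × 1170 × (252 − 8.54) × 19.3 / [3800 × (1 + 0.0895 × 19.3)] = 2.73×10^6 / 10364 = 263.6 m³.

V ≈ 264 m³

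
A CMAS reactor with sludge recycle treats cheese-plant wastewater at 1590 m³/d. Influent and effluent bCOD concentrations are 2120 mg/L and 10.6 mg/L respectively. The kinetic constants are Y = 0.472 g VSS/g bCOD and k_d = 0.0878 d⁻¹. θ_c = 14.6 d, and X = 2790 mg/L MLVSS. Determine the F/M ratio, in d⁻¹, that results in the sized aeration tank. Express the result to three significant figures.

F/M ≈ 0.333 d⁻¹

Rearranging the biomass balance for a CMAS with decay, V = Y·Q·ΔS·θ_c / [X·(1+k_d θ_c)] = 0.472 × 1590 × (2120 − 10.6) × 14.6 / [2790 × (1 + 0.0878 × 14.6)] = 2.31×10^7 / 6366 = 3630 m³.
Food-to-microorganism ratio F/M = Q S₀ / (V X) = 1590 × 2120 / (3630 × 2790) = 0.3328 d⁻¹.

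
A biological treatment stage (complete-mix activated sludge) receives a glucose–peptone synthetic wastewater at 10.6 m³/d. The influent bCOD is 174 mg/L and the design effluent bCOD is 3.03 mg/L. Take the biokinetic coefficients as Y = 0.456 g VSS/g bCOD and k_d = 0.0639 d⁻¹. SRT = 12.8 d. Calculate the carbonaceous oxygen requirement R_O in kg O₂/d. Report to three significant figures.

Y_obs = Y / (1 + k_d θ_c) = 0.456 / (1 + 0.0639 × 12.8) = 0.456 / 1.818 = 0.2508.
Substrate removed = Q·(S₀ − S) = 10.6 m³/d × (174 − 3.03) g/m³ = 1.81×10^3 g/d = 1.812 kg/d.
Net sludge production P_X = 0.2508 × 1.812 = 0.4546 kg VSS/d.
R_O = Q·(S₀ − S) − 1.42·P_X = 1.812 − 1.42 × 0.4546 = 1.167 kg O₂/d.

R_O ≈ 1.17 kg O₂/d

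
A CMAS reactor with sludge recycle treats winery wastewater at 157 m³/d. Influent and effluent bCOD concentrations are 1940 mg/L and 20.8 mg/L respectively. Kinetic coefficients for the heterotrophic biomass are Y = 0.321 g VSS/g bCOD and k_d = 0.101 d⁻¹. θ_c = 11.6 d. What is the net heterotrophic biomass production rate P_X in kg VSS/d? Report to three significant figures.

P_X ≈ 44.5 kg VSS/d

Y_obs = Y / (1 + k_d θ_c) = 0.321 / (1 + 0.101 × 11.6) = 0.321 / 2.172 = 0.1478.
ΔS = 1940 − 20.8 = 1919 mg/L, so the substrate removal rate is 157 × 1919/1000 = 301.3 kg bCOD/d.
Net biomass production P_X = Y_obs × Q·(S₀ − S) = 0.1478 × 301.3 = 44.54 kg VSS/d.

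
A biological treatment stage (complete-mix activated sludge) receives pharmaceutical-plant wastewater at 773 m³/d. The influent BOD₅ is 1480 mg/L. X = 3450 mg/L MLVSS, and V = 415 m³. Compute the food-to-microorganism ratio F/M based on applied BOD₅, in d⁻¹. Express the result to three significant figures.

F/M ≈ 0.799 d⁻¹

Food-to-microorganism ratio F/M = Q S₀ / (V X) = 773 × 1480 / (415.0 × 3450) = 0.7991 d⁻¹.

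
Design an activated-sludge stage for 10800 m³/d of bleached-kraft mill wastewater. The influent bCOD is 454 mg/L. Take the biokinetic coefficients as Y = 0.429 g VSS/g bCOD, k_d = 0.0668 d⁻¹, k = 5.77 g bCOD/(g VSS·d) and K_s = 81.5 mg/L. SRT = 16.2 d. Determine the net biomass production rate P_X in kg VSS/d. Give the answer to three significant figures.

P_X ≈ 1000 kg VSS/d

For a completely mixed reactor with recycle the Lawrence–McCarty relation gives S = K_s·(1 + k_d·θ_c) / [θ_c·(Y·k − k_d) − 1] = 81.5 × (1 + 0.0668 × 16.2) / [16.2 × (0.429 × 5.77 − 0.0668) − 1] = 169.7 / 38.02 = 4.464 mg/L.
The observed yield is Y_obs = Y/(1 + k_d·θ_c) = 0.429 / (1 + 0.0668 × 16.2) = 0.429 / 2.082 = 0.2060 g VSS per g bCOD removed.
ΔS = 454 − 4.46 = 449.5 mg/L, so the substrate removal rate is 10800 × 449.5/1000 = 4855 kg bCOD/d.
P_X = Y_obs · Q(S₀ − S) = 0.2060 × 4855 = 1000 kg VSS/d.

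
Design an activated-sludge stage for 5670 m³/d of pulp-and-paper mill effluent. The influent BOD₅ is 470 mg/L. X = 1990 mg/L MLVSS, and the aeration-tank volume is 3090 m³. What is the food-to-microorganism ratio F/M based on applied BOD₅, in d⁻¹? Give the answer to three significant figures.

Food-to-microorganism ratio F/M = Q S₀ / (V X) = 5670 × 470 / (3090 × 1990) = 0.4334 d⁻¹.

F/M ≈ 0.433 d⁻¹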